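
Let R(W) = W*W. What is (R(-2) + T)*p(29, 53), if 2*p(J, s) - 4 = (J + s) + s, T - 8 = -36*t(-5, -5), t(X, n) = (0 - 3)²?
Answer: -21684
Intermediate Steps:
t(X, n) = 9 (t(X, n) = (-3)² = 9)
R(W) = W²
T = -316 (T = 8 - 36*9 = 8 - 324 = -316)
p(J, s) = 2 + s + J/2 (p(J, s) = 2 + ((J + s) + s)/2 = 2 + (J + 2*s)/2 = 2 + (s + J/2) = 2 + s + J/2)
(R(-2) + T)*p(29, 53) = ((-2)² - 316)*(2 + 53 + (½)*29) = (4 - 316)*(2 + 53 + 29/2) = -312*139/2 = -21684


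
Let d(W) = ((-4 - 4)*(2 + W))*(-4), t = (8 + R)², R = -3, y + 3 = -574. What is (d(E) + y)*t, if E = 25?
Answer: 7175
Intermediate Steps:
y = -577 (y = -3 - 574 = -577)
t = 25 (t = (8 - 3)² = 5² = 25)
d(W) = 64 + 32*W (d(W) = -8*(2 + W)*(-4) = (-16 - 8*W)*(-4) = 64 + 32*W)
(d(E) + y)*t = ((64 + 32*25) - 577)*25 = ((64 + 800) - 577)*25 = (864 - 577)*25 = 287*25 = 7175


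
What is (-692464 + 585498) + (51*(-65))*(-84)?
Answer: 171494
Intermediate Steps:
(-692464 + 585498) + (51*(-65))*(-84) = -106966 - 3315*(-84) = -106966 + 278460 = 171494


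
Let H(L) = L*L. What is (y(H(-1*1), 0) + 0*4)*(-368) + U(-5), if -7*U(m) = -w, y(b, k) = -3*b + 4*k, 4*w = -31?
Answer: 30881/28 ≈ 1102.9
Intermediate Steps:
H(L) = L**2
w = -31/4 (w = (1/4)*(-31) = -31/4 ≈ -7.7500)
U(m) = -31/28 (U(m) = -(-1)*(-31)/(7*4) = -1/7*31/4 = -31/28)
(y(H(-1*1), 0) + 0*4)*(-368) + U(-5) = ((-3*(-1*1)**2 + 4*0) + 0*4)*(-368) - 31/28 = ((-3*(-1)**2 + 0) + 0)*(-368) - 31/28 = ((-3*1 + 0) + 0)*(-368) - 31/28 = ((-3 + 0) + 0)*(-368) - 31/28 = (-3 + 0)*(-368) - 31/28 = -3*(-368) - 31/28 = 1104 - 31/28 = 30881/28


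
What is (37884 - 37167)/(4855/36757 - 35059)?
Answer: -8784923/429552936 ≈ -0.020451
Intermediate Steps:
(37884 - 37167)/(4855/36757 - 35059) = 717/(4855*(1/36757) - 35059) = 717/(4855/36757 - 35059) = 717/(-1288658808/36757) = 717*(-36757/1288658808) = -8784923/429552936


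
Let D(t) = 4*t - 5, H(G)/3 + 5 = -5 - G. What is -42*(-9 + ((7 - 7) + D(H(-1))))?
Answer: 5124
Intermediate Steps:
H(G) = -30 - 3*G (H(G) = -15 + 3*(-5 - G) = -15 + (-15 - 3*G) = -30 - 3*G)
D(t) = -5 + 4*t
-42*(-9 + ((7 - 7) + D(H(-1)))) = -42*(-9 + ((7 - 7) + (-5 + 4*(-30 - 3*(-1))))) = -42*(-9 + (0 + (-5 + 4*(-30 + 3)))) = -42*(-9 + (0 + (-5 + 4*(-27)))) = -42*(-9 + (0 + (-5 - 108))) = -42*(-9 + (0 - 113)) = -42*(-9 - 113) = -42*(-122) = 5124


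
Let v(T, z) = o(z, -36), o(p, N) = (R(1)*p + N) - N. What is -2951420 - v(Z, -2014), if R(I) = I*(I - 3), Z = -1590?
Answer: -2955448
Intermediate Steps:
R(I) = I*(-3 + I)
o(p, N) = -2*p (o(p, N) = ((1*(-3 + 1))*p + N) - N = ((1*(-2))*p + N) - N = (-2*p + N) - N = (N - 2*p) - N = -2*p)
v(T, z) = -2*z
-2951420 - v(Z, -2014) = -2951420 - (-2)*(-2014) = -2951420 - 1*4028 = -2951420 - 4028 = -2955448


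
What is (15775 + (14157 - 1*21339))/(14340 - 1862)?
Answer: 8593/12478 ≈ 0.68865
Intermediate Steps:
(15775 + (14157 - 1*21339))/(14340 - 1862) = (15775 + (14157 - 21339))/12478 = (15775 - 7182)*(1/12478) = 8593*(1/12478) = 8593/12478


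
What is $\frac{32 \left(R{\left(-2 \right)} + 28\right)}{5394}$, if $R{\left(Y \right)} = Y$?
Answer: $\frac{416}{2697} \approx 0.15425$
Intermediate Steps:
$\frac{32 \left(R{\left(-2 \right)} + 28\right)}{5394} = \frac{32 \left(-2 + 28\right)}{5394} = 32 \cdot 26 \cdot \frac{1}{5394} = 832 \cdot \frac{1}{5394} = \frac{416}{2697}$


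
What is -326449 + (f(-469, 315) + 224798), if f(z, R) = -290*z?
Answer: 34359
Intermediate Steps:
-326449 + (f(-469, 315) + 224798) = -326449 + (-290*(-469) + 224798) = -326449 + (136010 + 224798) = -326449 + 360808 = 34359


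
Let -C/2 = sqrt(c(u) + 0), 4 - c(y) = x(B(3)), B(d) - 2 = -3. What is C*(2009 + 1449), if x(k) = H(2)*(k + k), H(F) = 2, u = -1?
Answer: -13832*sqrt(2) ≈ -19561.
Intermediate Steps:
B(d) = -1 (B(d) = 2 - 3 = -1)
x(k) = 4*k (x(k) = 2*(k + k) = 2*(2*k) = 4*k)
c(y) = 8 (c(y) = 4 - 4*(-1) = 4 - 1*(-4) = 4 + 4 = 8)
C = -4*sqrt(2) (C = -2*sqrt(8 + 0) = -4*sqrt(2) ≈ -5.6569)
C*(2009 + 1449) = (-4*sqrt(2))*(2009 + 1449) = -4*sqrt(2)*3458 = -13832*sqrt(2)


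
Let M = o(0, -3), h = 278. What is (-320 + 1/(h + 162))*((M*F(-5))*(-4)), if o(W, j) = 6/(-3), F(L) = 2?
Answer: -281598/55 ≈ -5120.0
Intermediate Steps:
o(W, j) = -2 (o(W, j) = 6*(-⅓) = -2)
M = -2
(-320 + 1/(h + 162))*((M*F(-5))*(-4)) = (-320 + 1/(278 + 162))*(-2*2*(-4)) = (-320 + 1/440)*(-4*(-4)) = (-320 + 1/440)*16 = -140799/440*16 = -281598/55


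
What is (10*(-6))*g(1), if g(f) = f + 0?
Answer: -60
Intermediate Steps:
g(f) = f
(10*(-6))*g(1) = (10*(-6))*1 = -60*1 = -60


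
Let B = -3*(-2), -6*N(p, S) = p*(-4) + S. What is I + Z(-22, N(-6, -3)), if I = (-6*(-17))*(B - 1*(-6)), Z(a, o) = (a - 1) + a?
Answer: 1179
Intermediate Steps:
N(p, S) = -S/6 + 2*p/3 (N(p, S) = -(p*(-4) + S)/6 = -(-4*p + S)/6 = -(S - 4*p)/6 = -S/6 + 2*p/3)
B = 6
Z(a, o) = -1 + 2*a (Z(a, o) = (-1 + a) + a = -1 + 2*a)
I = 1224 (I = (-6*(-17))*(6 - 1*(-6)) = 102*(6 + 6) = 102*12 = 1224)
I + Z(-22, N(-6, -3)) = 1224 + (-1 + 2*(-22)) = 1224 + (-1 - 44) = 1224 - 45 = 1179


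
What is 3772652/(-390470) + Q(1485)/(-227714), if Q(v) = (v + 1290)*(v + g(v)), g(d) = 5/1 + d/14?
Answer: -441941697581/15180692660 ≈ -29.112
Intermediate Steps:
g(d) = 5 + d/14 (g(d) = 5*1 + d*(1/14) = 5 + d/14)
Q(v) = (5 + 15*v/14)*(1290 + v) (Q(v) = (v + 1290)*(v + (5 + v/14)) = (1290 + v)*(5 + 15*v/14) = (5 + 15*v/14)*(1290 + v))
3772652/(-390470) + Q(1485)/(-227714) = 3772652/(-390470) + (6450 + (15/14)*1485**2 + (9710/7)*1485)/(-227714) = 3772652*(-1/390470) + (6450 + (15/14)*2205225 + 14419350/7)*(-1/227714) = -1886326/195235 + (6450 + 33078375/14 + 14419350/7)*(-1/227714) = -1886326/195235 + (62007375/14)*(-1/227714) = -1886326/195235 - 1512375/77756 = -441941697581/15180692660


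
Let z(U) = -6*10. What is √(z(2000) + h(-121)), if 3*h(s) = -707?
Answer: I*√2661/3 ≈ 17.195*I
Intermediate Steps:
z(U) = -60
h(s) = -707/3 (h(s) = (⅓)*(-707) = -707/3)
√(z(2000) + h(-121)) = √(-60 - 707/3) = √(-887/3) = I*√2661/3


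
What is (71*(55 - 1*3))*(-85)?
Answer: -313820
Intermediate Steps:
(71*(55 - 1*3))*(-85) = (71*(55 - 3))*(-85) = (71*52)*(-85) = 3692*(-85) = -313820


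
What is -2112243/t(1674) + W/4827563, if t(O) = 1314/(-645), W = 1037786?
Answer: 10010741906937/9655126 ≈ 1.0368e+6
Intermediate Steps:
t(O) = -438/215 (t(O) = 1314*(-1/645) = -438/215)
-2112243/t(1674) + W/4827563 = -2112243/(-438/215) + 1037786/4827563 = -2112243*(-215/438) + 1037786*(1/4827563) = 151377415/146 + 1037786/4827563 = 10010741906937/9655126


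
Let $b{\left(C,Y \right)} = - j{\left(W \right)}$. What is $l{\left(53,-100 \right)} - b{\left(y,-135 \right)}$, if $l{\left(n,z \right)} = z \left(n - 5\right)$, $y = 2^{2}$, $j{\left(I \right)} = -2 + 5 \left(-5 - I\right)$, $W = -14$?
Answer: $-4757$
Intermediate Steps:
$j{\left(I \right)} = -27 - 5 I$ ($j{\left(I \right)} = -2 - \left(25 + 5 I\right) = -27 - 5 I$)
$y = 4$
$l{\left(n,z \right)} = z \left(-5 + n\right)$
$b{\left(C,Y \right)} = -43$ ($b{\left(C,Y \right)} = - (-27 - -70) = - (-27 + 70) = \left(-1\right) 43 = -43$)
$l{\left(53,-100 \right)} - b{\left(y,-135 \right)} = - 100 \left(-5 + 53\right) - -43 = \left(-100\right) 48 + 43 = -4800 + 43 = -4757$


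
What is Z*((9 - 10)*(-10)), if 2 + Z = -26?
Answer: -280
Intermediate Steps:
Z = -28 (Z = -2 - 26 = -28)
Z*((9 - 10)*(-10)) = -28*(9 - 10)*(-10) = -(-28)*(-10) = -28*10 = -280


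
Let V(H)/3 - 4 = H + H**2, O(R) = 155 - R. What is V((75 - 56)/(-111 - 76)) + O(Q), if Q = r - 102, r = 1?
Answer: 9362116/34969 ≈ 267.73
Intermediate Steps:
Q = -101 (Q = 1 - 102 = -101)
V(H) = 12 + 3*H + 3*H**2 (V(H) = 12 + 3*(H + H**2) = 12 + (3*H + 3*H**2) = 12 + 3*H + 3*H**2)
V((75 - 56)/(-111 - 76)) + O(Q) = (12 + 3*((75 - 56)/(-111 - 76)) + 3*((75 - 56)/(-111 - 76))**2) + (155 - 1*(-101)) = (12 + 3*(19/(-187)) + 3*(19/(-187))**2) + (155 + 101) = (12 + 3*(19*(-1/187)) + 3*(19*(-1/187))**2) + 256 = (12 + 3*(-19/187) + 3*(-19/187)**2) + 256 = (12 - 57/187 + 3*(361/34969)) + 256 = (12 - 57/187 + 1083/34969) + 256 = 410052/34969 + 256 = 9362116/34969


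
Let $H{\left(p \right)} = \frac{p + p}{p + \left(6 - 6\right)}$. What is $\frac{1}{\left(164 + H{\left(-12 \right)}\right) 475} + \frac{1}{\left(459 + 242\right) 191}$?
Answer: $\frac{212741}{10557305350} \approx 2.0151 \cdot 10^{-5}$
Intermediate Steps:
$H{\left(p \right)} = 2$ ($H{\left(p \right)} = \frac{2 p}{p + \left(6 - 6\right)} = \frac{2 p}{p + 0} = \frac{2 p}{p} = 2$)
$\frac{1}{\left(164 + H{\left(-12 \right)}\right) 475} + \frac{1}{\left(459 + 242\right) 191} = \frac{1}{\left(164 + 2\right) 475} + \frac{1}{\left(459 + 242\right) 191} = \frac{1}{166} \cdot \frac{1}{475} + \frac{1}{701} \cdot \frac{1}{191} = \frac{1}{78850} + \frac{1}{133891} = \frac{212741}{10557305350}$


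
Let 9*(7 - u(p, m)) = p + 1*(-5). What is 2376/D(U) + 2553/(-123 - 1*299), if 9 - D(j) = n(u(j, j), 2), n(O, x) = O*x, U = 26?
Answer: -3010569/422 ≈ -7134.0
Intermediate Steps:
u(p, m) = 68/9 - p/9 (u(p, m) = 7 - (p + 1*(-5))/9 = 7 - (p - 5)/9 = 7 - (-5 + p)/9 = 7 + (5/9 - p/9) = 68/9 - p/9)
D(j) = -55/9 + 2*j/9 (D(j) = 9 - (68/9 - j/9)*2 = 9 - (136/9 - 2*j/9) = 9 + (-136/9 + 2*j/9) = -55/9 + 2*j/9)
2376/D(U) + 2553/(-123 - 1*299) = 2376/(-55/9 + (2/9)*26) + 2553/(-123 - 1*299) = 2376/(-55/9 + 52/9) + 2553/(-123 - 299) = 2376/(-⅓) + 2553/(-422) = 2376*(-3) + 2553*(-1/422) = -7128 - 2553/422 = -3010569/422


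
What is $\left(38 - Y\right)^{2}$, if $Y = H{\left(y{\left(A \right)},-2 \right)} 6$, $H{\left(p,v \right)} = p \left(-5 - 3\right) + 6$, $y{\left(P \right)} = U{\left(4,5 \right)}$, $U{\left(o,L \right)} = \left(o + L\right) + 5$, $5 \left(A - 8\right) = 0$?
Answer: $454276$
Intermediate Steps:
$A = 8$ ($A = 8 + \frac{1}{5} \cdot 0 = 8 + 0 = 8$)
$U{\left(o,L \right)} = 5 + L + o$ ($U{\left(o,L \right)} = \left(L + o\right) + 5 = 5 + L + o$)
$y{\left(P \right)} = 14$ ($y{\left(P \right)} = 5 + 5 + 4 = 14$)
$H{\left(p,v \right)} = 6 - 8 p$ ($H{\left(p,v \right)} = p \left(-8\right) + 6 = - 8 p + 6 = 6 - 8 p$)
$Y = -636$ ($Y = \left(6 - 112\right) 6 = \left(-106\right) 6 = -636$)
$\left(38 - Y\right)^{2} = \left(38 - -636\right)^{2} = \left(38 + 636\right)^{2} = 674^{2} = 454276$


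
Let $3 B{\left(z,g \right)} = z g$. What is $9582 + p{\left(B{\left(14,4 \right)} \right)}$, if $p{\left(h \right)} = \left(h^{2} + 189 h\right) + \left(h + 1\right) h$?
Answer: $\frac{124430}{9} \approx 13826.0$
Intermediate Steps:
$B{\left(z,g \right)} = \frac{g z}{3}$ ($B{\left(z,g \right)} = \frac{z g}{3} = \frac{g z}{3}$)
$p{\left(h \right)} = h^{2} + 189 h + h \left(1 + h\right)$ ($p{\left(h \right)} = \left(h^{2} + 189 h\right) + \left(1 + h\right) h = \left(h^{2} + 189 h\right) + h \left(1 + h\right) = h^{2} + 189 h + h \left(1 + h\right)$)
$9582 + p{\left(B{\left(14,4 \right)} \right)} = 9582 + 2 \cdot \frac{1}{3} \cdot 4 \cdot 14 \left(95 + \frac{1}{3} \cdot 4 \cdot 14\right) = 9582 + 2 \cdot \frac{56}{3} \left(95 + \frac{56}{3}\right) = 9582 + 2 \cdot \frac{56}{3} \cdot \frac{341}{3} = 9582 + \frac{38192}{9} = \frac{124430}{9}$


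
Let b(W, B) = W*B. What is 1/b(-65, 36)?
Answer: -1/2340 ≈ -0.00042735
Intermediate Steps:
b(W, B) = B*W
1/b(-65, 36) = 1/(36*(-65)) = 1/(-2340) = -1/2340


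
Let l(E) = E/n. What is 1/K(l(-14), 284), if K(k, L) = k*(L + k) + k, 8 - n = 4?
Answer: -4/3941 ≈ -0.0010150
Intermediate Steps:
n = 4 (n = 8 - 1*4 = 8 - 4 = 4)
l(E) = E/4
K(k, L) = k + k*(L + k)
1/K(l(-14), 284) = 1/(((¼)*(-14))*(1 + 284 + (¼)*(-14))) = 1/(-7*(1 + 284 - 7/2)/2) = 1/(-7/2*563/2) = 1/(-3941/4) = -4/3941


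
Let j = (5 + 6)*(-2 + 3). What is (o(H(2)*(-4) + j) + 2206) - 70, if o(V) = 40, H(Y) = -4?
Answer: 2176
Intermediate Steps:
j = 11 (j = 11*1 = 11)
(o(H(2)*(-4) + j) + 2206) - 70 = (40 + 2206) - 70 = 2246 - 70 = 2176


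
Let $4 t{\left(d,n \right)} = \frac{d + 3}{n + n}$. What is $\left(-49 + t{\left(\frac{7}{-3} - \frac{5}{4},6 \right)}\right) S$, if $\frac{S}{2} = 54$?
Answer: $- \frac{84693}{16} \approx -5293.3$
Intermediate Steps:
$S = 108$ ($S = 2 \cdot 54 = 108$)
$t{\left(d,n \right)} = \frac{3 + d}{8 n}$ ($t{\left(d,n \right)} = \frac{\left(d + 3\right) \frac{1}{n + n}}{4} = \frac{\left(3 + d\right) \frac{1}{2 n}}{4} = \frac{\frac{1}{2} \frac{1}{n} \left(3 + d\right)}{4} = \frac{3 + d}{8 n}$)
$\left(-49 + t{\left(\frac{7}{-3} - \frac{5}{4},6 \right)}\right) S = \left(-49 + \frac{3 + \left(\frac{7}{-3} - \frac{5}{4}\right)}{8 \cdot 6}\right) 108 = \left(-49 + \frac{1}{8} \cdot \frac{1}{6} \left(3 + \left(7 \left(- \frac{1}{3}\right) - \frac{5}{4}\right)\right)\right) 108 = \left(-49 + \frac{1}{8} \cdot \frac{1}{6} \left(3 - \frac{43}{12}\right)\right) 108 = \left(-49 + \frac{1}{8} \cdot \frac{1}{6} \left(- \frac{7}{12}\right)\right) 108 = \left(-49 - \frac{7}{576}\right) 108 = \left(- \frac{28231}{576}\right) 108 = - \frac{84693}{16}$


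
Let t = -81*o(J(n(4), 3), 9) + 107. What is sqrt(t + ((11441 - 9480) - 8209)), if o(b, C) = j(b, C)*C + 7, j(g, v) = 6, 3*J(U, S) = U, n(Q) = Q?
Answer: I*sqrt(11082) ≈ 105.27*I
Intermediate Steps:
J(U, S) = U/3
o(b, C) = 7 + 6*C (o(b, C) = 6*C + 7 = 7 + 6*C)
t = -4834 (t = -81*(7 + 6*9) + 107 = -81*(7 + 54) + 107 = -81*61 + 107 = -4941 + 107 = -4834)
sqrt(t + ((11441 - 9480) - 8209)) = sqrt(-4834 + ((11441 - 9480) - 8209)) = sqrt(-4834 + (1961 - 8209)) = sqrt(-4834 - 6248) = sqrt(-11082) = I*sqrt(11082)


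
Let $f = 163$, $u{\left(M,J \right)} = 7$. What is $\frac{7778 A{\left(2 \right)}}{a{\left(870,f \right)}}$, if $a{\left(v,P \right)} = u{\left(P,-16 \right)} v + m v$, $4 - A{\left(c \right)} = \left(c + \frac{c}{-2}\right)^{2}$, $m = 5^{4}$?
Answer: $\frac{3889}{91640} \approx 0.042438$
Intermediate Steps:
$m = 625$
$A{\left(c \right)} = 4 - \frac{c^{2}}{4}$ ($A{\left(c \right)} = 4 - \left(c + \frac{c}{-2}\right)^{2} = 4 - \left(c + c \left(- \frac{1}{2}\right)\right)^{2} = 4 - \left(c - \frac{c}{2}\right)^{2} = 4 - \left(\frac{c}{2}\right)^{2} = 4 - \frac{c^{2}}{4}$)
$a{\left(v,P \right)} = 632 v$ ($a{\left(v,P \right)} = 7 v + 625 v = 632 v$)
$\frac{7778 A{\left(2 \right)}}{a{\left(870,f \right)}} = \frac{7778 \left(4 - \frac{2^{2}}{4}\right)}{632 \cdot 870} = \frac{7778 \left(4 - 1\right)}{549840} = 7778 \left(4 - 1\right) \frac{1}{549840} = 7778 \cdot 3 \cdot \frac{1}{549840} = 23334 \cdot \frac{1}{549840} = \frac{3889}{91640}$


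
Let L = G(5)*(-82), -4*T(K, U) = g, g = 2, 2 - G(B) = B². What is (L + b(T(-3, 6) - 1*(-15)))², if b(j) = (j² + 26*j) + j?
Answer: 99022401/16 ≈ 6.1889e+6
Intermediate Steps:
G(B) = 2 - B²
T(K, U) = -½ (T(K, U) = -¼*2 = -½)
b(j) = j² + 27*j
L = 1886 (L = (2 - 1*5²)*(-82) = (2 - 1*25)*(-82) = (2 - 25)*(-82) = -23*(-82) = 1886)
(L + b(T(-3, 6) - 1*(-15)))² = (1886 + (-½ - 1*(-15))*(27 + (-½ - 1*(-15))))² = (1886 + (-½ + 15)*(27 + (-½ + 15)))² = (1886 + 29*(27 + 29/2)/2)² = (1886 + (29/2)*(83/2))² = (1886 + 2407/4)² = (9951/4)² = 99022401/16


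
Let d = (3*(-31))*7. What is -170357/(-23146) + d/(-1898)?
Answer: 84601408/10982777 ≈ 7.7031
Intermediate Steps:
d = -651 (d = -93*7 = -651)
-170357/(-23146) + d/(-1898) = -170357/(-23146) - 651/(-1898) = -170357*(-1/23146) - 651*(-1/1898) = 170357/23146 + 651/1898 = 84601408/10982777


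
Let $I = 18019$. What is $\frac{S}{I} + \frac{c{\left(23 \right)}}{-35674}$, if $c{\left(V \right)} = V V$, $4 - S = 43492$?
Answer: $- \frac{1560922963}{642809806} \approx -2.4283$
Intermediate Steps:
$S = -43488$ ($S = 4 - 43492 = -43488$)
$c{\left(V \right)} = V^{2}$
$\frac{S}{I} + \frac{c{\left(23 \right)}}{-35674} = - \frac{43488}{18019} + \frac{23^{2}}{-35674} = \left(-43488\right) \frac{1}{18019} + 529 \left(- \frac{1}{35674}\right) = - \frac{43488}{18019} - \frac{529}{35674} = - \frac{1560922963}{642809806}$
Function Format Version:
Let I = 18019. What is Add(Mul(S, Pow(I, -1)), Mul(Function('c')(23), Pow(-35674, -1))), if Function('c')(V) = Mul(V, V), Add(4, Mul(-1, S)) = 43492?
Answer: Rational(-1560922963, 642809806) ≈ -2.4283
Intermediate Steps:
S = -43488 (S = Add(4, Mul(-1, 43492)) = Add(4, -43492) = -43488)
Function('c')(V) = Pow(V, 2)
Add(Mul(S, Pow(I, -1)), Mul(Function('c')(23), Pow(-35674, -1))) = Add(Mul(-43488, Pow(18019, -1)), Mul(Pow(23, 2), Pow(-35674, -1))) = Add(Mul(-43488, Rational(1, 18019)), Mul(529, Rational(-1, 35674))) = Add(Rational(-43488, 18019), Rational(-529, 35674)) = Rational(-1560922963, 642809806)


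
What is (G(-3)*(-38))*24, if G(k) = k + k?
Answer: 5472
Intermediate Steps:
G(k) = 2*k
(G(-3)*(-38))*24 = ((2*(-3))*(-38))*24 = -6*(-38)*24 = 228*24 = 5472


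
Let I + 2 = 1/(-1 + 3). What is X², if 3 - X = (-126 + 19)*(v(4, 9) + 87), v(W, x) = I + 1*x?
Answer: 409212441/4 ≈ 1.0230e+8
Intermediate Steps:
I = -3/2 (I = -2 + 1/(-1 + 3) = -2 + 1/2 = -2 + ½ = -3/2 ≈ -1.5000)
v(W, x) = -3/2 + x (v(W, x) = -3/2 + 1*x = -3/2 + x)
X = 20229/2 (X = 3 - (-126 + 19)*((-3/2 + 9) + 87) = 3 - (-107)*(15/2 + 87) = 3 - (-107)*189/2 = 3 - 1*(-20223/2) = 3 + 20223/2 = 20229/2 ≈ 10115.)
X² = (20229/2)² = 409212441/4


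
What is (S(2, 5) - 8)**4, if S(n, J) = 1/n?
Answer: 50625/16 ≈ 3164.1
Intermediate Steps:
(S(2, 5) - 8)**4 = (1/2 - 8)**4 = (-15/2)**4 = 50625/16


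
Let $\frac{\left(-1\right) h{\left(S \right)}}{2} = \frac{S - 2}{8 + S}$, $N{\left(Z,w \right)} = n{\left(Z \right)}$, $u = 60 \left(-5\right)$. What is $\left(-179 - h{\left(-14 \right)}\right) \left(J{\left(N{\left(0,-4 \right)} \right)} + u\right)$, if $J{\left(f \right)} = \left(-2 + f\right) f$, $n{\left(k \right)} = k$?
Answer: $52100$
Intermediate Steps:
$u = -300$
$N{\left(Z,w \right)} = Z$
$h{\left(S \right)} = - \frac{2 \left(-2 + S\right)}{8 + S}$ ($h{\left(S \right)} = - 2 \frac{S - 2}{8 + S} = - 2 \frac{-2 + S}{8 + S} = - \frac{2 \left(-2 + S\right)}{8 + S}$)
$J{\left(f \right)} = f \left(-2 + f\right)$
$\left(-179 - h{\left(-14 \right)}\right) \left(J{\left(N{\left(0,-4 \right)} \right)} + u\right) = \left(-179 - \frac{2 \left(2 - -14\right)}{8 - 14}\right) \left(0 \left(-2 + 0\right) - 300\right) = \left(-179 - \frac{2 \left(2 + 14\right)}{-6}\right) \left(0 \left(-2\right) - 300\right) = \left(-179 - 2 \left(- \frac{1}{6}\right) 16\right) \left(0 - 300\right) = \left(-179 - - \frac{16}{3}\right) \left(-300\right) = \left(-179 + \frac{16}{3}\right) \left(-300\right) = \left(- \frac{521}{3}\right) \left(-300\right) = 52100$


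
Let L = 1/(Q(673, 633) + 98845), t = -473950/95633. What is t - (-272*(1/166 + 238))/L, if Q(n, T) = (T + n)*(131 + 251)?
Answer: 307151658843679854/7937539 ≈ 3.8696e+10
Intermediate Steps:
Q(n, T) = 382*T + 382*n (Q(n, T) = (T + n)*382 = 382*T + 382*n)
t = -473950/95633 (t = -473950*1/95633 = -473950/95633 ≈ -4.9559)
L = 1/597737 (L = 1/((382*633 + 382*673) + 98845) = 1/((241806 + 257086) + 98845) = 1/(498892 + 98845) = 1/597737 ≈ 1.6730e-6)
t - (-272*(1/166 + 238))/L = -473950/95633 - (-272*(1/166 + 238))/1/597737 = -473950/95633 - (-272*(1/166 + 238))*597737 = -473950/95633 - (-272*39509/166)*597737 = -473950/95633 - (-5373224)*597737/83 = -473950/95633 - 1*(-3211774794088/83) = -473950/95633 + 3211774794088/83 = 307151658843679854/7937539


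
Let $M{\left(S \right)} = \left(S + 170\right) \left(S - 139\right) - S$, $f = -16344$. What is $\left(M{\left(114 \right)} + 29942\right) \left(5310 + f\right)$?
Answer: $-250780752$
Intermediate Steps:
$M{\left(S \right)} = - S + \left(-139 + S\right) \left(170 + S\right)$ ($M{\left(S \right)} = \left(170 + S\right) \left(-139 + S\right) - S = \left(-139 + S\right) \left(170 + S\right) - S = - S + \left(-139 + S\right) \left(170 + S\right)$)
$\left(M{\left(114 \right)} + 29942\right) \left(5310 + f\right) = \left(\left(-23630 + 114^{2} + 30 \cdot 114\right) + 29942\right) \left(5310 - 16344\right) = \left(\left(-23630 + 12996 + 3420\right) + 29942\right) \left(-11034\right) = \left(-7214 + 29942\right) \left(-11034\right) = 22728 \left(-11034\right) = -250780752$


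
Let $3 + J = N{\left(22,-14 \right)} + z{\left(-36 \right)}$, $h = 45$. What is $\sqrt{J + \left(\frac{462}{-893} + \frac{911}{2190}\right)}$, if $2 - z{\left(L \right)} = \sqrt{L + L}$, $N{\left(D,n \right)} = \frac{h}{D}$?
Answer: $\frac{\sqrt{109225713501465 - 694173094525350 i \sqrt{2}}}{10756185} \approx 2.1774 - 1.9485 i$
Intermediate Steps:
$N{\left(D,n \right)} = \frac{45}{D}$
$z{\left(L \right)} = 2 - \sqrt{2} \sqrt{L}$ ($z{\left(L \right)} = 2 - \sqrt{L + L} = 2 - \sqrt{2 L} = 2 - \sqrt{2} \sqrt{L}$)
$J = \frac{23}{22} - 6 i \sqrt{2}$ ($J = -3 + \left(\frac{45}{22} + \left(2 - \sqrt{2} \sqrt{-36}\right)\right) = -3 + \left(45 \cdot \frac{1}{22} + \left(2 - \sqrt{2} \cdot 6 i\right)\right) = -3 + \left(\frac{45}{22} + \left(2 - 6 i \sqrt{2}\right)\right) = -3 + \left(\frac{89}{22} - 6 i \sqrt{2}\right) = \frac{23}{22} - 6 i \sqrt{2} \approx 1.0455 - 8.4853 i$)
$\sqrt{J + \left(\frac{462}{-893} + \frac{911}{2190}\right)} = \sqrt{\left(\frac{23}{22} - 6 i \sqrt{2}\right) + \left(\frac{462}{-893} + \frac{911}{2190}\right)} = \sqrt{\left(\frac{23}{22} - 6 i \sqrt{2}\right) + \left(462 \left(- \frac{1}{893}\right) + 911 \cdot \frac{1}{2190}\right)} = \sqrt{\left(\frac{23}{22} - 6 i \sqrt{2}\right) + \left(- \frac{462}{893} + \frac{911}{2190}\right)} = \sqrt{\left(\frac{23}{22} - 6 i \sqrt{2}\right) - \frac{198257}{1955670}} = \sqrt{\frac{10154689}{10756185} - 6 i \sqrt{2}}$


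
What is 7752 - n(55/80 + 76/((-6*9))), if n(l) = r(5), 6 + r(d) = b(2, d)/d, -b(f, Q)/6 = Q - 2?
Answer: 38808/5 ≈ 7761.6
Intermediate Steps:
b(f, Q) = 12 - 6*Q (b(f, Q) = -6*(Q - 2) = -6*(-2 + Q) = 12 - 6*Q)
r(d) = -6 + (12 - 6*d)/d
n(l) = -48/5 (n(l) = -12 + 12/5 = -48/5)
7752 - n(55/80 + 76/((-6*9))) = 7752 - 1*(-48/5) = 7752 + 48/5 = 38808/5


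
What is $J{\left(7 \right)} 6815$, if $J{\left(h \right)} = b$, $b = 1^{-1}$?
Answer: $6815$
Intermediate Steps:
$b = 1$
$J{\left(h \right)} = 1$
$J{\left(7 \right)} 6815 = 1 \cdot 6815 = 6815$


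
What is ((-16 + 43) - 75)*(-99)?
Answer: 4752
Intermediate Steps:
((-16 + 43) - 75)*(-99) = (27 - 75)*(-99) = -48*(-99) = 4752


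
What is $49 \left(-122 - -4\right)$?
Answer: $-5782$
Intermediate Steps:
$49 \left(-122 - -4\right) = 49 \left(-122 + \left(9 - 5\right)\right) = 49 \left(-122 + 4\right) = 49 \left(-118\right) = -5782$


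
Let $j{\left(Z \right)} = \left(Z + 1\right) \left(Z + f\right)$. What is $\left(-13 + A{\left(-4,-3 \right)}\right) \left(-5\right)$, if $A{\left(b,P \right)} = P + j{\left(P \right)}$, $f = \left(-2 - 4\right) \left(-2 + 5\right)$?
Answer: $-130$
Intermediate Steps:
$f = -18$ ($f = \left(-6\right) 3 = -18$)
$j{\left(Z \right)} = \left(1 + Z\right) \left(-18 + Z\right)$ ($j{\left(Z \right)} = \left(Z + 1\right) \left(Z - 18\right) = \left(1 + Z\right) \left(-18 + Z\right)$)
$A{\left(b,P \right)} = -18 + P^{2} - 16 P$ ($A{\left(b,P \right)} = P - \left(18 - P^{2} + 17 P\right) = -18 + P^{2} - 16 P$)
$\left(-13 + A{\left(-4,-3 \right)}\right) \left(-5\right) = \left(-13 - \left(-30 - 9\right)\right) \left(-5\right) = \left(-13 + \left(-18 + 9 + 48\right)\right) \left(-5\right) = \left(-13 + 39\right) \left(-5\right) = 26 \left(-5\right) = -130$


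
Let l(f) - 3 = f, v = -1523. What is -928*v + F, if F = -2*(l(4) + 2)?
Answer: 1413326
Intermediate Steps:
l(f) = 3 + f
F = -18 (F = -2*((3 + 4) + 2) = -2*(7 + 2) = -2*9 = -18)
-928*v + F = -928*(-1523) - 18 = 1413344 - 18 = 1413326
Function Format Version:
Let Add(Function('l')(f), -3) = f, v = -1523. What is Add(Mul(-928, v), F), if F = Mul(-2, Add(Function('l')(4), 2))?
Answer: 1413326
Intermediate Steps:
Function('l')(f) = Add(3, f)
F = -18 (F = Mul(-2, Add(Add(3, 4), 2)) = Mul(-2, Add(7, 2)) = Mul(-2, 9) = -18)
Add(Mul(-928, v), F) = Add(Mul(-928, -1523), -18) = Add(1413344, -18) = 1413326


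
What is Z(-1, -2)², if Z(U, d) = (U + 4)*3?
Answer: 81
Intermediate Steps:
Z(U, d) = 12 + 3*U (Z(U, d) = (4 + U)*3 = 12 + 3*U)
Z(-1, -2)² = (12 + 3*(-1))² = (12 - 3)² = 9² = 81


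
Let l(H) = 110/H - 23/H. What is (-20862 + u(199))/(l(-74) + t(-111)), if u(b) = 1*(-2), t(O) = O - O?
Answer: 1543936/87 ≈ 17746.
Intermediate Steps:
t(O) = 0
l(H) = 87/H
u(b) = -2
(-20862 + u(199))/(l(-74) + t(-111)) = (-20862 - 2)/(87/(-74) + 0) = -20864/(87*(-1/74) + 0) = -20864/(-87/74 + 0) = -20864/(-87/74) = -20864*(-74/87) = 1543936/87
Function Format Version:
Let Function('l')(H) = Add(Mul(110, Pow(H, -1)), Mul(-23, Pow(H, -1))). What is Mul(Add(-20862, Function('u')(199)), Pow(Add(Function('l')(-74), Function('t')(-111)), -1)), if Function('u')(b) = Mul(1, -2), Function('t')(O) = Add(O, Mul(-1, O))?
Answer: Rational(1543936, 87) ≈ 17746.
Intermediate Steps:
Function('t')(O) = 0
Function('l')(H) = Mul(87, Pow(H, -1))
Function('u')(b) = -2
Mul(Add(-20862, Function('u')(199)), Pow(Add(Function('l')(-74), Function('t')(-111)), -1)) = Mul(Add(-20862, -2), Pow(Add(Mul(87, Pow(-74, -1)), 0), -1)) = Mul(-20864, Pow(Add(Mul(87, Rational(-1, 74)), 0), -1)) = Mul(-20864, Pow(Add(Rational(-87, 74), 0), -1)) = Mul(-20864, Pow(Rational(-87, 74), -1)) = Mul(-20864, Rational(-74, 87)) = Rational(1543936, 87)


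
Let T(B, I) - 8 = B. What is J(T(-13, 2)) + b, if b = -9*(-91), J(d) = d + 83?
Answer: 897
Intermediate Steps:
T(B, I) = 8 + B
J(d) = 83 + d
b = 819
J(T(-13, 2)) + b = (83 + (8 - 13)) + 819 = (83 - 5) + 819 = 78 + 819 = 897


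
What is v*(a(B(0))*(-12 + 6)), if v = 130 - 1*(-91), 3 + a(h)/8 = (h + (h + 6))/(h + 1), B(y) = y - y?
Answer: -31824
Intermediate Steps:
B(y) = 0
a(h) = -24 + 8*(6 + 2*h)/(1 + h) (a(h) = -24 + 8*((h + (h + 6))/(h + 1)) = -24 + 8*((h + (6 + h))/(1 + h)) = -24 + 8*((6 + 2*h)/(1 + h)) = -24 + 8*(6 + 2*h)/(1 + h))
v = 221 (v = 130 + 91 = 221)
v*(a(B(0))*(-12 + 6)) = 221*((8*(3 - 1*0)/(1 + 0))*(-12 + 6)) = 221*((8*(3 + 0)/1)*(-6)) = 221*((8*1*3)*(-6)) = 221*(24*(-6)) = 221*(-144) = -31824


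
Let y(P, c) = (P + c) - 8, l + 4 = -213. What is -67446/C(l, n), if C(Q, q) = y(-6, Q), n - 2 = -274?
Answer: 22482/77 ≈ 291.97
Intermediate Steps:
l = -217 (l = -4 - 213 = -217)
n = -272 (n = 2 - 274 = -272)
y(P, c) = -8 + P + c
C(Q, q) = -14 + Q (C(Q, q) = -8 - 6 + Q = -14 + Q)
-67446/C(l, n) = -67446/(-14 - 217) = -67446/(-231) = -67446*(-1/231) = 22482/77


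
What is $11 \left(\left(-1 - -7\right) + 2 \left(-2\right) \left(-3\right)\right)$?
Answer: $198$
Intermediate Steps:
$11 \left(\left(-1 - -7\right) + 2 \left(-2\right) \left(-3\right)\right) = 11 \left(\left(-1 + 7\right) - -12\right) = 11 \left(6 + 12\right) = 11 \cdot 18 = 198$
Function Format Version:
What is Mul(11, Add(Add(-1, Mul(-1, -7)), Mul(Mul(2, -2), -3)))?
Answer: 198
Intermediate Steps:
Mul(11, Add(Add(-1, Mul(-1, -7)), Mul(Mul(2, -2), -3))) = Mul(11, Add(Add(-1, 7), Mul(-4, -3))) = Mul(11, Add(6, 12)) = Mul(11, 18) = 198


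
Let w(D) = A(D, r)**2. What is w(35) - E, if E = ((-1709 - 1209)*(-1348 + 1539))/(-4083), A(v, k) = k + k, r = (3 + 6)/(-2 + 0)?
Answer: -226615/4083 ≈ -55.502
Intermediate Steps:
r = -9/2 (r = 9/(-2) = 9*(-1/2) = -9/2 ≈ -4.5000)
A(v, k) = 2*k
E = 557338/4083 (E = -2918*191*(-1/4083) = -557338*(-1/4083) = 557338/4083 ≈ 136.50)
w(D) = 81 (w(D) = (2*(-9/2))**2 = (-9)**2 = 81)
w(35) - E = 81 - 1*557338/4083 = 81 - 557338/4083 = -226615/4083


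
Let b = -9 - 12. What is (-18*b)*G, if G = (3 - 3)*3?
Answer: 0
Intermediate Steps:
b = -21
G = 0 (G = 0*3 = 0)
(-18*b)*G = -18*(-21)*0 = 378*0 = 0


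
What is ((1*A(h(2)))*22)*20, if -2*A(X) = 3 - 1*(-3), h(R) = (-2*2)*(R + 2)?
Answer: -1320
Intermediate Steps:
h(R) = -8 - 4*R (h(R) = -4*(2 + R) = -8 - 4*R)
A(X) = -3 (A(X) = -(3 - 1*(-3))/2 = -(3 + 3)/2 = -½*6 = -3)
((1*A(h(2)))*22)*20 = ((1*(-3))*22)*20 = -3*22*20 = -66*20 = -1320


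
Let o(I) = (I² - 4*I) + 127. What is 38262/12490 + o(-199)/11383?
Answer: 470840553/71086835 ≈ 6.6235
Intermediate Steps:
o(I) = 127 + I² - 4*I
38262/12490 + o(-199)/11383 = 38262/12490 + (127 + (-199)² - 4*(-199))/11383 = 38262*(1/12490) + (127 + 39601 + 796)*(1/11383) = 19131/6245 + 40524*(1/11383) = 19131/6245 + 40524/11383 = 470840553/71086835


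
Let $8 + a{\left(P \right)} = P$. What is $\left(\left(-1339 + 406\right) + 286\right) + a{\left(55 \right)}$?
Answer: $-600$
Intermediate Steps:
$a{\left(P \right)} = -8 + P$
$\left(\left(-1339 + 406\right) + 286\right) + a{\left(55 \right)} = \left(\left(-1339 + 406\right) + 286\right) + \left(-8 + 55\right) = \left(-933 + 286\right) + 47 = -647 + 47 = -600$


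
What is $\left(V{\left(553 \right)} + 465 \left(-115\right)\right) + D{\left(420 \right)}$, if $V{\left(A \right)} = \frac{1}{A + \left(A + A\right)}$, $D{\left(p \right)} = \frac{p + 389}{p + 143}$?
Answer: $- \frac{49945216381}{934017} \approx -53474.0$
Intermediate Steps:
$D{\left(p \right)} = \frac{389 + p}{143 + p}$
$V{\left(A \right)} = \frac{1}{3 A}$ ($V{\left(A \right)} = \frac{1}{A + 2 A} = \frac{1}{3 A}$)
$\left(V{\left(553 \right)} + 465 \left(-115\right)\right) + D{\left(420 \right)} = \left(\frac{1}{3 \cdot 553} + 465 \left(-115\right)\right) + \frac{389 + 420}{143 + 420} = \left(\frac{1}{3} \cdot \frac{1}{553} - 53475\right) + \frac{1}{563} \cdot 809 = \left(\frac{1}{1659} - 53475\right) + \frac{1}{563} \cdot 809 = - \frac{88715024}{1659} + \frac{809}{563} = - \frac{49945216381}{934017}$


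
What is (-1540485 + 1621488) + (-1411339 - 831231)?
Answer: -2161567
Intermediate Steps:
(-1540485 + 1621488) + (-1411339 - 831231) = 81003 - 2242570 = -2161567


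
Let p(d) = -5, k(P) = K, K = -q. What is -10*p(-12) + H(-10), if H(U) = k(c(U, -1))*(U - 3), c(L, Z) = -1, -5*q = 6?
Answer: 172/5 ≈ 34.400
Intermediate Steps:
q = -6/5 (q = -⅕*6 = -6/5 ≈ -1.2000)
K = 6/5 (K = -1*(-6/5) = 6/5 ≈ 1.2000)
k(P) = 6/5
H(U) = -18/5 + 6*U/5 (H(U) = 6*(U - 3)/5 = 6*(-3 + U)/5 = -18/5 + 6*U/5)
-10*p(-12) + H(-10) = -10*(-5) + (-18/5 + (6/5)*(-10)) = 50 + (-18/5 - 12) = 50 - 78/5 = 172/5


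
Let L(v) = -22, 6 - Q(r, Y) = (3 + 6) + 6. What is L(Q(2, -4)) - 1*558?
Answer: -580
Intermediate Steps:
Q(r, Y) = -9 (Q(r, Y) = 6 - ((3 + 6) + 6) = 6 - (9 + 6) = 6 - 1*15 = 6 - 15 = -9)
L(Q(2, -4)) - 1*558 = -22 - 1*558 = -22 - 558 = -580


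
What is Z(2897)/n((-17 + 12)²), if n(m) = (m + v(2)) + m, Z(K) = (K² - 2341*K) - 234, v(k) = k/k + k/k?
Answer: 805249/26 ≈ 30971.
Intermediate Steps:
v(k) = 2 (v(k) = 1 + 1 = 2)
Z(K) = -234 + K² - 2341*K
n(m) = 2 + 2*m (n(m) = (m + 2) + m = (2 + m) + m = 2 + 2*m)
Z(2897)/n((-17 + 12)²) = (-234 + 2897² - 2341*2897)/(2 + 2*(-17 + 12)²) = (-234 + 8392609 - 6781877)/(2 + 2*(-5)²) = 1610498/(2 + 2*25) = 1610498/(2 + 50) = 1610498/52 = 1610498*(1/52) = 805249/26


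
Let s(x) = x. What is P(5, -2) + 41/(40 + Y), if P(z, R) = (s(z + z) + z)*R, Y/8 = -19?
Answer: -3401/112 ≈ -30.366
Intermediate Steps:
Y = -152 (Y = 8*(-19) = -152)
P(z, R) = 3*R*z (P(z, R) = ((z + z) + z)*R = (2*z + z)*R = (3*z)*R = 3*R*z)
P(5, -2) + 41/(40 + Y) = 3*(-2)*5 + 41/(40 - 152) = -30 + 41/(-112) = -30 - 1/112*41 = -30 - 41/112 = -3401/112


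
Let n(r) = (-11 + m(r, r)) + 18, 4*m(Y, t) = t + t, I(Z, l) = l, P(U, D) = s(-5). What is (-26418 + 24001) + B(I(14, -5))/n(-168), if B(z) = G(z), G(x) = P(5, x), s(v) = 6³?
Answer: -186325/77 ≈ -2419.8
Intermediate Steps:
s(v) = 216
P(U, D) = 216
G(x) = 216
B(z) = 216
m(Y, t) = t/2 (m(Y, t) = (t + t)/4 = (2*t)/4 = t/2)
n(r) = 7 + r/2 (n(r) = (-11 + r/2) + 18 = 7 + r/2)
(-26418 + 24001) + B(I(14, -5))/n(-168) = (-26418 + 24001) + 216/(7 + (½)*(-168)) = -2417 + 216/(7 - 84) = -2417 + 216/(-77) = -2417 + 216*(-1/77) = -2417 - 216/77 = -186325/77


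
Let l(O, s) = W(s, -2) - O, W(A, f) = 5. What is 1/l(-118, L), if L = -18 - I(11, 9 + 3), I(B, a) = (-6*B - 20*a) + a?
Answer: 1/123 ≈ 0.0081301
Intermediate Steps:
I(B, a) = -19*a - 6*B (I(B, a) = (-20*a - 6*B) + a = -19*a - 6*B)
L = 276 (L = -18 - (-19*(9 + 3) - 6*11) = -18 - (-19*12 - 66) = -18 - (-228 - 66) = -18 - 1*(-294) = -18 + 294 = 276)
l(O, s) = 5 - O
1/l(-118, L) = 1/(5 - 1*(-118)) = 1/(5 + 118) = 1/123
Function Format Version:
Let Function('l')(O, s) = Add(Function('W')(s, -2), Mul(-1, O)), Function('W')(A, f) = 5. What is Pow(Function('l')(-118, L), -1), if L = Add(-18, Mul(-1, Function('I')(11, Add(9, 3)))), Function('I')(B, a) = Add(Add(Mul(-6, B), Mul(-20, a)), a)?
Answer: Rational(1, 123) ≈ 0.0081301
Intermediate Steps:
Function('I')(B, a) = Add(Mul(-19, a), Mul(-6, B)) (Function('I')(B, a) = Add(Add(Mul(-20, a), Mul(-6, B)), a) = Add(Mul(-19, a), Mul(-6, B)))
L = 276 (L = Add(-18, Mul(-1, Add(Mul(-19, Add(9, 3)), Mul(-6, 11)))) = Add(-18, Mul(-1, Add(Mul(-19, 12), -66))) = Add(-18, Mul(-1, Add(-228, -66))) = Add(-18, Mul(-1, -294)) = Add(-18, 294) = 276)
Function('l')(O, s) = Add(5, Mul(-1, O))
Pow(Function('l')(-118, L), -1) = Pow(Add(5, Mul(-1, -118)), -1) = Pow(Add(5, 118), -1) = Pow(123, -1) = Rational(1, 123)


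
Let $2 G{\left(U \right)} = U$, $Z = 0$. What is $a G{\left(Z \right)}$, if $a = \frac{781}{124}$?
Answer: $0$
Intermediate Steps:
$a = \frac{781}{124}$ ($a = 781 \cdot \frac{1}{124} = \frac{781}{124} \approx 6.2984$)
$G{\left(U \right)} = \frac{U}{2}$
$a G{\left(Z \right)} = \frac{781 \cdot \frac{1}{2} \cdot 0}{124} = \frac{781}{124} \cdot 0 = 0$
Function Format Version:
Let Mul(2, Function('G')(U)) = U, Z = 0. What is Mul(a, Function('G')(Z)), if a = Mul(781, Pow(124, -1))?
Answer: 0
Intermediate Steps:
a = Rational(781, 124) (a = Mul(781, Rational(1, 124)) = Rational(781, 124) ≈ 6.2984)
Function('G')(U) = Mul(Rational(1, 2), U)
Mul(a, Function('G')(Z)) = Mul(Rational(781, 124), Mul(Rational(1, 2), 0)) = Mul(Rational(781, 124), 0) = 0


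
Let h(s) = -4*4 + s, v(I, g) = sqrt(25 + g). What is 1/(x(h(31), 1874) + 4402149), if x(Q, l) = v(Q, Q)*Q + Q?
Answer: 366847/1614920656158 - 5*sqrt(10)/3229841312316 ≈ 2.2716e-7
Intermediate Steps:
h(s) = -16 + s
x(Q, l) = Q + Q*sqrt(25 + Q) (x(Q, l) = sqrt(25 + Q)*Q + Q = Q*sqrt(25 + Q) + Q = Q + Q*sqrt(25 + Q))
1/(x(h(31), 1874) + 4402149) = 1/((-16 + 31)*(1 + sqrt(25 + (-16 + 31))) + 4402149) = 1/(15*(1 + sqrt(25 + 15)) + 4402149) = 1/(15*(1 + sqrt(40)) + 4402149) = 1/(15*(1 + 2*sqrt(10)) + 4402149) = 1/((15 + 30*sqrt(10)) + 4402149) = 1/(4402164 + 30*sqrt(10))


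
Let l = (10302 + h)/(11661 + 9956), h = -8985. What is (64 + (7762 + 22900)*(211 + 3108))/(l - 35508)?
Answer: -733300823438/255858373 ≈ -2866.0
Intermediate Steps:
l = 1317/21617 (l = (10302 - 8985)/(11661 + 9956) = 1317/21617 ≈ 0.060924)
(64 + (7762 + 22900)*(211 + 3108))/(l - 35508) = (64 + (7762 + 22900)*(211 + 3108))/(1317/21617 - 35508) = (64 + 30662*3319)/(-767575119/21617) = (64 + 101767178)*(-21617/767575119) = 101767242*(-21617/767575119) = -733300823438/255858373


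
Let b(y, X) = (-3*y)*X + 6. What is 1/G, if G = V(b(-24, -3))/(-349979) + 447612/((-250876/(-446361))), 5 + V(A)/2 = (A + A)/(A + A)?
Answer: 21950332901/17481148312717109 ≈ 1.2557e-6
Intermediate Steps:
b(y, X) = 6 - 3*X*y (b(y, X) = -3*X*y + 6 = 6 - 3*X*y)
V(A) = -8 (V(A) = -10 + 2*((A + A)/(A + A)) = -10 + 2*((2*A)/((2*A))) = -10 + 2*((2*A)*(1/(2*A))) = -10 + 2*1 = -10 + 2 = -8)
G = 17481148312717109/21950332901 (G = -8/(-349979) + 447612/((-250876/(-446361))) = -8*(-1/349979) + 447612/((-250876*(-1/446361))) = 8/349979 + 447612/(250876/446361) = 8/349979 + 447612*(446361/250876) = 8/349979 + 49949134983/62719 = 17481148312717109/21950332901 ≈ 7.9640e+5)
1/G = 1/(17481148312717109/21950332901) = 21950332901/17481148312717109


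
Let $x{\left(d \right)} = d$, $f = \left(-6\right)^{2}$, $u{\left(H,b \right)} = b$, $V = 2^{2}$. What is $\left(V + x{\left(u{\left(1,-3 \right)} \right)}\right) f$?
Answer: $36$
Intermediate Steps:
$V = 4$
$f = 36$
$\left(V + x{\left(u{\left(1,-3 \right)} \right)}\right) f = \left(4 - 3\right) 36 = 1 \cdot 36 = 36$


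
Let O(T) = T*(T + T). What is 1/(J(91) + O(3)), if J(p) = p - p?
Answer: 1/18 ≈ 0.055556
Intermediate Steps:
O(T) = 2*T² (O(T) = T*(2*T) = 2*T²)
J(p) = 0
1/(J(91) + O(3)) = 1/(0 + 2*3²) = 1/(0 + 2*9) = 1/(0 + 18) = 1/18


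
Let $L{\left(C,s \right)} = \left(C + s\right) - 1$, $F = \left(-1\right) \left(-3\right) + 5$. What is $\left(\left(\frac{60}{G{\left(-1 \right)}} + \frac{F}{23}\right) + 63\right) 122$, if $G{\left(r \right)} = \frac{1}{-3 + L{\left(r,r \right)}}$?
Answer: $- \frac{832406}{23} \approx -36192.0$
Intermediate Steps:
$F = 8$ ($F = 3 + 5 = 8$)
$L{\left(C,s \right)} = -1 + C + s$
$G{\left(r \right)} = \frac{1}{-4 + 2 r}$ ($G{\left(r \right)} = \frac{1}{-3 + \left(-1 + r + r\right)} = \frac{1}{-3 + \left(-1 + 2 r\right)} = \frac{1}{-4 + 2 r}$)
$\left(\left(\frac{60}{G{\left(-1 \right)}} + \frac{F}{23}\right) + 63\right) 122 = \left(\left(\frac{60}{\frac{1}{2} \frac{1}{-2 - 1}} + \frac{8}{23}\right) + 63\right) 122 = \left(\left(\frac{60}{\frac{1}{2} \frac{1}{-3}} + 8 \cdot \frac{1}{23}\right) + 63\right) 122 = \left(\left(\frac{60}{\frac{1}{2} \left(- \frac{1}{3}\right)} + \frac{8}{23}\right) + 63\right) 122 = \left(\left(\frac{60}{- \frac{1}{6}} + \frac{8}{23}\right) + 63\right) 122 = \left(\left(60 \left(-6\right) + \frac{8}{23}\right) + 63\right) 122 = \left(\left(-360 + \frac{8}{23}\right) + 63\right) 122 = \left(- \frac{8272}{23} + 63\right) 122 = \left(- \frac{6823}{23}\right) 122 = - \frac{832406}{23}$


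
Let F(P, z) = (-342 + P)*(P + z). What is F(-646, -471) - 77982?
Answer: 1025614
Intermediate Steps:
F(-646, -471) - 77982 = ((-646)**2 - 342*(-646) - 342*(-471) - 646*(-471)) - 77982 = (417316 + 220932 + 161082 + 304266) - 77982 = 1103596 - 77982 = 1025614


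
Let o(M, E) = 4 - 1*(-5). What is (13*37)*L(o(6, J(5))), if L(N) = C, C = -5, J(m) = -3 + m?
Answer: -2405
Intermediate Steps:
o(M, E) = 9 (o(M, E) = 4 + 5 = 9)
L(N) = -5
(13*37)*L(o(6, J(5))) = (13*37)*(-5) = 481*(-5) = -2405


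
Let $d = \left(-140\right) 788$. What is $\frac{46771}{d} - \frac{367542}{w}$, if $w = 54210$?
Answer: $- \frac{287217929}{39869648} \approx -7.2039$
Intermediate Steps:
$d = -110320$
$\frac{46771}{d} - \frac{367542}{w} = \frac{46771}{-110320} - \frac{367542}{54210} = 46771 \left(- \frac{1}{110320}\right) - \frac{61257}{9035} = - \frac{46771}{110320} - \frac{61257}{9035} = - \frac{287217929}{39869648}$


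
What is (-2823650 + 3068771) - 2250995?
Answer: -2005874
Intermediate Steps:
(-2823650 + 3068771) - 2250995 = 245121 - 2250995 = -2005874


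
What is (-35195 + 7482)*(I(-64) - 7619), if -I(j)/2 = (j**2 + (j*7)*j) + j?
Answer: 2023797251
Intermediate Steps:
I(j) = -16*j**2 - 2*j (I(j) = -2*((j**2 + (j*7)*j) + j) = -2*((j**2 + (7*j)*j) + j) = -2*((j**2 + 7*j**2) + j) = -2*(8*j**2 + j) = -2*(j + 8*j**2) = -16*j**2 - 2*j)
(-35195 + 7482)*(I(-64) - 7619) = (-35195 + 7482)*(-2*(-64)*(1 + 8*(-64)) - 7619) = -27713*(-2*(-64)*(1 - 512) - 7619) = -27713*(-2*(-64)*(-511) - 7619) = -27713*(-65408 - 7619) = -27713*(-73027) = 2023797251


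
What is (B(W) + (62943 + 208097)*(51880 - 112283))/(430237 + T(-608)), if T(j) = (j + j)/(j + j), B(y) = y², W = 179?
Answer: -16371597079/430238 ≈ -38052.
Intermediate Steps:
T(j) = 1 (T(j) = (2*j)/((2*j)) = (2*j)*(1/(2*j)) = 1)
(B(W) + (62943 + 208097)*(51880 - 112283))/(430237 + T(-608)) = (179² + (62943 + 208097)*(51880 - 112283))/(430237 + 1) = (32041 + 271040*(-60403))/430238 = (32041 - 16371629120)*(1/430238) = -16371597079*1/430238 = -16371597079/430238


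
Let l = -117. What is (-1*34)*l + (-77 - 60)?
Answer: 3841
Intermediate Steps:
(-1*34)*l + (-77 - 60) = -1*34*(-117) + (-77 - 60) = -34*(-117) - 137 = 3978 - 137 = 3841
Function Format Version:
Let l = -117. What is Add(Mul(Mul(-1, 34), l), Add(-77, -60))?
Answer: 3841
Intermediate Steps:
Add(Mul(Mul(-1, 34), l), Add(-77, -60)) = Add(Mul(Mul(-1, 34), -117), Add(-77, -60)) = Add(Mul(-34, -117), -137) = Add(3978, -137) = 3841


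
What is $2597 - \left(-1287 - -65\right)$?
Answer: $3819$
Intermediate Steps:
$2597 - \left(-1287 - -65\right) = 2597 - \left(-1287 + 65\right) = 2597 - -1222 = 2597 + 1222 = 3819$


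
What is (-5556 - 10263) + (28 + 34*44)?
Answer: -14295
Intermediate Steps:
(-5556 - 10263) + (28 + 34*44) = -15819 + (28 + 1496) = -15819 + 1524 = -14295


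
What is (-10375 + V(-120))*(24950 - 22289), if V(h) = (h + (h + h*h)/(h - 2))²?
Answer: 453663844725/3721 ≈ 1.2192e+8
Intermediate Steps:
V(h) = (h + (h + h²)/(-2 + h))²
(-10375 + V(-120))*(24950 - 22289) = (-10375 + (-120)²*(-1 + 2*(-120))²/(-2 - 120)²)*(24950 - 22289) = (-10375 + 14400*(-1 - 240)²/(-122)²)*2661 = (-10375 + 14400*(-241)²*(1/14884))*2661 = (-10375 + 14400*58081*(1/14884))*2661 = (-10375 + 209091600/3721)*2661 = (170486225/3721)*2661 = 453663844725/3721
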